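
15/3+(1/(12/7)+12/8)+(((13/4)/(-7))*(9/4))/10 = 6.98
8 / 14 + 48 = 48.57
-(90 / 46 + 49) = -1172 / 23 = -50.96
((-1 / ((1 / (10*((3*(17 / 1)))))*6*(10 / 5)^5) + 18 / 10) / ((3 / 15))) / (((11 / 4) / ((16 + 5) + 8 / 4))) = -3151 / 88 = -35.81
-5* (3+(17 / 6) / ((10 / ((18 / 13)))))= -441 / 26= -16.96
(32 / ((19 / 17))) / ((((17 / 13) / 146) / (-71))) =-4312256 / 19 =-226960.84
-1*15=-15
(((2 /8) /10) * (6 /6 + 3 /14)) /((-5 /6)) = -51 /1400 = -0.04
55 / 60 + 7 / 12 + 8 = 19 / 2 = 9.50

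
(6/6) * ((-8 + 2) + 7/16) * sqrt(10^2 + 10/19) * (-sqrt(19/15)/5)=89 * sqrt(1146)/240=12.55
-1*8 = -8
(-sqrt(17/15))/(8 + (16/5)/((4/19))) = -sqrt(255)/348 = -0.05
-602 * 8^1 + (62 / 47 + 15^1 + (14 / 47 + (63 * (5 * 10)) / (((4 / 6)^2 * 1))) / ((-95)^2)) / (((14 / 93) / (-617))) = -889832061143 / 11876900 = -74921.24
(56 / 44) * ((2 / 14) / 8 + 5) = 281 / 44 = 6.39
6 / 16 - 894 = -7149 / 8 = -893.62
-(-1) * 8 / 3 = 8 / 3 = 2.67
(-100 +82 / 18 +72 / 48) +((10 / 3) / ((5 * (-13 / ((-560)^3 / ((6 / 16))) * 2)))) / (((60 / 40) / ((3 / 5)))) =374640139 / 78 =4803078.71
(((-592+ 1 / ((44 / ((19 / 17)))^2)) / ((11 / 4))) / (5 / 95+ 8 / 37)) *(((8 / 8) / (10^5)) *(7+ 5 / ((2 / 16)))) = -521144690347 / 1384772400000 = -0.38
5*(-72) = -360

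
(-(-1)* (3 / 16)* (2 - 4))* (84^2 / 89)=-29.73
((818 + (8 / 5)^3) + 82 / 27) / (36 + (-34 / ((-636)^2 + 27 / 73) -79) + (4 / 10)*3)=-19.74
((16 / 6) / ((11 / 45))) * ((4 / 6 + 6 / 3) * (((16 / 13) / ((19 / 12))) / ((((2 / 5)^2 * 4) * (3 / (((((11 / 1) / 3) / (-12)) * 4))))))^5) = -46851200000000000 / 54287183887487343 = -0.86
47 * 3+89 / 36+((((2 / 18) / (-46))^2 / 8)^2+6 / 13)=3517931376417037 / 24441321894912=143.93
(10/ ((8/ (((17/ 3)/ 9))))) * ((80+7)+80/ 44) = 83045/ 1188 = 69.90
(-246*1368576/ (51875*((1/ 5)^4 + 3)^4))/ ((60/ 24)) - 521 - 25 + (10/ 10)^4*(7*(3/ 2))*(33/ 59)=-572.11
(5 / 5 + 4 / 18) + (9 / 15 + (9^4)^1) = 295327 / 45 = 6562.82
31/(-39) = -31/39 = -0.79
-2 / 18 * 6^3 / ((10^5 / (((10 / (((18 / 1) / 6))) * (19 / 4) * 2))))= -19 / 2500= -0.01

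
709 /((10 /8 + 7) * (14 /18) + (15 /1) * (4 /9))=8508 /157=54.19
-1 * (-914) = 914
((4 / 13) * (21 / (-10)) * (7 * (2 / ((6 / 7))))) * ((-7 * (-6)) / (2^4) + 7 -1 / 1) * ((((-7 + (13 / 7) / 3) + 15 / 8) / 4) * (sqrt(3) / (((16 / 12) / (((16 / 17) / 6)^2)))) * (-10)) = -853139 * sqrt(3) / 45084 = -32.78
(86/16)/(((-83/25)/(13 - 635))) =334325/332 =1007.00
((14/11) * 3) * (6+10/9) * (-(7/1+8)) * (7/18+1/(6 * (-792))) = -517160/3267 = -158.30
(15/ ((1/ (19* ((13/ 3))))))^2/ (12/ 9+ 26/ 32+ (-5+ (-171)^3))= -14642160/ 48002053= -0.31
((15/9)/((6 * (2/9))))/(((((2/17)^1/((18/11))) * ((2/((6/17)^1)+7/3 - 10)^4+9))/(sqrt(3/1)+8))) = 6.77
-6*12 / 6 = -12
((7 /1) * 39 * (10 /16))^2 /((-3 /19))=-11800425 /64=-184381.64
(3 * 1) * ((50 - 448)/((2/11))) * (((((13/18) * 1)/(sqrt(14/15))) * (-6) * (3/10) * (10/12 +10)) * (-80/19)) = -3699410 * sqrt(210)/133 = -403079.28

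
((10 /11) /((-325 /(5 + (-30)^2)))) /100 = -181 /7150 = -0.03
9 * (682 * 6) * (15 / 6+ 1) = 128898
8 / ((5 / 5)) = 8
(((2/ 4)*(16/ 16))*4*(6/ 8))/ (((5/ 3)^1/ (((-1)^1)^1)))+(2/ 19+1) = 39/ 190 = 0.21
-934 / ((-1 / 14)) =13076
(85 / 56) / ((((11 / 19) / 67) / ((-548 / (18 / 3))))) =-14824085 / 924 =-16043.38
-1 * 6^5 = -7776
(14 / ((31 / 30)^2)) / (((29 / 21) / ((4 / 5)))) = 211680 / 27869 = 7.60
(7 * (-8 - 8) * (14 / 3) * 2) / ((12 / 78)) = -20384 / 3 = -6794.67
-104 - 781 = -885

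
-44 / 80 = -11 / 20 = -0.55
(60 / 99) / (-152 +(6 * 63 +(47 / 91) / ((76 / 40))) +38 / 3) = 17290 / 6816557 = 0.00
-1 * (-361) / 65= 361 / 65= 5.55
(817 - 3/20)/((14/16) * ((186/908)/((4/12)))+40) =14833996/736165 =20.15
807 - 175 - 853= -221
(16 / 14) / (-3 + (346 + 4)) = 8 / 2429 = 0.00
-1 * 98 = -98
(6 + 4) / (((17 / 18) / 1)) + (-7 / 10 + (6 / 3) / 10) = 343 / 34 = 10.09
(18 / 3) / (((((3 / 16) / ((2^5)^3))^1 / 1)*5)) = 209715.20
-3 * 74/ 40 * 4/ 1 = -111/ 5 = -22.20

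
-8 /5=-1.60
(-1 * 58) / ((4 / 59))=-1711 / 2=-855.50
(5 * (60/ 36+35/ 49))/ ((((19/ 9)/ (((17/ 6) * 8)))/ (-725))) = -12325000/ 133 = -92669.17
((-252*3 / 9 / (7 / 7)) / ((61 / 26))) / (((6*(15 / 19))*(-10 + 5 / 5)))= 6916 / 8235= 0.84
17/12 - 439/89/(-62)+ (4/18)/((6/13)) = 589301/297972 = 1.98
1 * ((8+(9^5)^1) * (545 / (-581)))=-32186065 / 581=-55397.70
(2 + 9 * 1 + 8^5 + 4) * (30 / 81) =327830 / 27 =12141.85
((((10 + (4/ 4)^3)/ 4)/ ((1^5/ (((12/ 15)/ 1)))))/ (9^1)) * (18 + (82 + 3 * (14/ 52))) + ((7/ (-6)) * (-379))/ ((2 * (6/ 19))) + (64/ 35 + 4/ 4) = 7945039/ 10920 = 727.57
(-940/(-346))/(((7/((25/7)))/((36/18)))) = 23500/8477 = 2.77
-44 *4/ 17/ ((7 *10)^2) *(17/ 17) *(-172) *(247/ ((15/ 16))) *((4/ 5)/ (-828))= -29908736/ 323308125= -0.09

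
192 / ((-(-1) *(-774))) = -32 / 129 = -0.25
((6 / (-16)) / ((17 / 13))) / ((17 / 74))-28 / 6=-20513 / 3468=-5.91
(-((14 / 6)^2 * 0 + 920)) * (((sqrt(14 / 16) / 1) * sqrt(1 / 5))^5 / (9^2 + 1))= -1127 * sqrt(70) / 65600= -0.14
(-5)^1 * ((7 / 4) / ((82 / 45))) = -1575 / 328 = -4.80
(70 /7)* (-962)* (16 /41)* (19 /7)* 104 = -304145920 /287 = -1059741.88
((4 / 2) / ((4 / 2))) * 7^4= 2401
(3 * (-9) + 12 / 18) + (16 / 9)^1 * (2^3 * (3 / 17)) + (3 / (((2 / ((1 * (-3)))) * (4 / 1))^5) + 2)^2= -363466335487 / 18253611008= -19.91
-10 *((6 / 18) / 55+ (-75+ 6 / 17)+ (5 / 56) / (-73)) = 746.42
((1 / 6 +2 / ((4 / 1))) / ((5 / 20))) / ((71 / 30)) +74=5334 / 71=75.13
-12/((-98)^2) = -3/2401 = -0.00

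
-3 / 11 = -0.27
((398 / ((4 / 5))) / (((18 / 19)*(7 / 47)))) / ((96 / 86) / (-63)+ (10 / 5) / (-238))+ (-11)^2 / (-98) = -31826726291 / 235788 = -134980.26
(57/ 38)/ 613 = 3/ 1226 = 0.00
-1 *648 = -648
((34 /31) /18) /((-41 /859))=-14603 /11439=-1.28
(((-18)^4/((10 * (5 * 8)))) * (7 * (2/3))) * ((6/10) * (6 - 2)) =367416/125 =2939.33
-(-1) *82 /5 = 82 /5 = 16.40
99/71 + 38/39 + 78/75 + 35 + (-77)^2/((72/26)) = 2179.44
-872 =-872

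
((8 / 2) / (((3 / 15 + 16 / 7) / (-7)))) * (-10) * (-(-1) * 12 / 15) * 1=7840 / 87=90.11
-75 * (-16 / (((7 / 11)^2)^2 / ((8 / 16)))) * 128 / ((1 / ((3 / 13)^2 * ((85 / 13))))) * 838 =136651749.91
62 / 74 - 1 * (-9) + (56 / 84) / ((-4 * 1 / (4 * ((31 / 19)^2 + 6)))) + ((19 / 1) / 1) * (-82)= -62267804 / 40071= -1553.94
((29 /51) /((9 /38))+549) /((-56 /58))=-7339697 /12852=-571.09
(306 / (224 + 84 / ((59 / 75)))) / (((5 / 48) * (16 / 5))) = 1593 / 574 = 2.78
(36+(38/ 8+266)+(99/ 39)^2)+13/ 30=3180179/ 10140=313.63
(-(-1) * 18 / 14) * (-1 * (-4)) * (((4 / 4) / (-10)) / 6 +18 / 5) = 129 / 7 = 18.43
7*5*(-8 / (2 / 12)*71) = -119280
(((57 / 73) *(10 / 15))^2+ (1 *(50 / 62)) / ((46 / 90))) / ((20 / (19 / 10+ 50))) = 4.80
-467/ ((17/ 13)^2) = -273.09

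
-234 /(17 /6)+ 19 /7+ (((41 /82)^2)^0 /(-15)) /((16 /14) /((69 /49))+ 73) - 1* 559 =-1936004827 /3030335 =-638.87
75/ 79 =0.95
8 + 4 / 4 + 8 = 17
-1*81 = -81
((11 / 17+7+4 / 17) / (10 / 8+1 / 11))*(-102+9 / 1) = -548328 / 1003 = -546.69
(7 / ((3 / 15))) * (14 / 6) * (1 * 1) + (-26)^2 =2273 / 3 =757.67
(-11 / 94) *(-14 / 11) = 7 / 47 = 0.15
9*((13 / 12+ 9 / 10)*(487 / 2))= 173859 / 40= 4346.48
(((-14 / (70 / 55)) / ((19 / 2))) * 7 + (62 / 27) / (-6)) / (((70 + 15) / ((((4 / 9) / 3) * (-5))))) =52252 / 706401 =0.07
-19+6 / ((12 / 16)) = -11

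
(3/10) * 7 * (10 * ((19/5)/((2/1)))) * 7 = 2793/10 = 279.30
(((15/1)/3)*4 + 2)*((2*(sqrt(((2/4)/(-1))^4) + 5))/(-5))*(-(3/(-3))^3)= -231/5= -46.20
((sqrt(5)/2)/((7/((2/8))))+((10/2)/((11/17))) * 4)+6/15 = 31.35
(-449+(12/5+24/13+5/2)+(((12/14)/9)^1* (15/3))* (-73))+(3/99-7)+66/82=-594906413/1231230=-483.18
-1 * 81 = -81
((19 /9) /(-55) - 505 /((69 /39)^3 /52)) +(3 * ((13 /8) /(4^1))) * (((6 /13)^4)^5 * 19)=-4741.82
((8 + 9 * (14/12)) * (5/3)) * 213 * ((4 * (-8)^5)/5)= -172163072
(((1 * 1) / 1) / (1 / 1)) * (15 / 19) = 15 / 19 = 0.79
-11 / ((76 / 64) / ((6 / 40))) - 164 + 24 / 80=-31367 / 190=-165.09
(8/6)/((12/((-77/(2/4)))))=-154/9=-17.11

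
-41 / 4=-10.25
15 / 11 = 1.36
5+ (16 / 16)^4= 6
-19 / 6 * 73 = -1387 / 6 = -231.17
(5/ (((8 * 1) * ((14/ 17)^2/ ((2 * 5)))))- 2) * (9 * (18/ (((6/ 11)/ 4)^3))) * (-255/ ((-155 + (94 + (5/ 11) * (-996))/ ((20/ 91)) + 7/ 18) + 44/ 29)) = 82685406570525/ 1255773176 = 65844.22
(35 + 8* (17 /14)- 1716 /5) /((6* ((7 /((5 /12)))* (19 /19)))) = -10447 /3528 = -2.96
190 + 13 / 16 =3053 / 16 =190.81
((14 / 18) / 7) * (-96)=-32 / 3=-10.67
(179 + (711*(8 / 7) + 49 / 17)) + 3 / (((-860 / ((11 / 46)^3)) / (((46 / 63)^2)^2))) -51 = 36214203970309 / 38384714970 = 943.45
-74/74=-1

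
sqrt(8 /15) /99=2 * sqrt(30) /1485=0.01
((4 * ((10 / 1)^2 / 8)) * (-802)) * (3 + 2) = -200500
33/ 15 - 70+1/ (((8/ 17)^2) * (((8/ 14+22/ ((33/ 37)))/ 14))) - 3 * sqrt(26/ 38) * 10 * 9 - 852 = -3111465/ 3392 - 270 * sqrt(247)/ 19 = -1140.63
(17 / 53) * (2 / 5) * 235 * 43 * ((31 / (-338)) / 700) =-1065067 / 6269900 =-0.17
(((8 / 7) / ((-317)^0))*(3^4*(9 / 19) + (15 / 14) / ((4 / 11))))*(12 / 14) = 40.47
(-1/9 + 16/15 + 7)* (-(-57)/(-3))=-6802/45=-151.16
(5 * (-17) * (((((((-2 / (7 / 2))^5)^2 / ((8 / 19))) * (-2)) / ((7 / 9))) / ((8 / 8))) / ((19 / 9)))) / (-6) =-300810240 / 1977326743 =-0.15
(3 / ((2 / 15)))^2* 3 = 6075 / 4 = 1518.75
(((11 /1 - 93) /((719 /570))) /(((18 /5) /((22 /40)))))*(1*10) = -214225 /2157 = -99.32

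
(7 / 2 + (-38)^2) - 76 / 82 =118619 / 82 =1446.57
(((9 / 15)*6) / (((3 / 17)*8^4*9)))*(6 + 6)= 17 / 2560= 0.01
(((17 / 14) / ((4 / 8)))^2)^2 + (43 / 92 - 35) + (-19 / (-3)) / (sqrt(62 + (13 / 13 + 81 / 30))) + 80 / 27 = 4.00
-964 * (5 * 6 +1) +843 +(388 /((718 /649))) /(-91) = -948866335 /32669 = -29044.85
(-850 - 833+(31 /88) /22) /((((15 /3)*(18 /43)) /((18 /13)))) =-140105051 /125840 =-1113.36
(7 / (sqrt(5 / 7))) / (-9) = -0.92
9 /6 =3 /2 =1.50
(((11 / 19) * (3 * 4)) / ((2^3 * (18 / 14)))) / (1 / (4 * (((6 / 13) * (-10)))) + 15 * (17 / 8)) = 440 / 20729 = 0.02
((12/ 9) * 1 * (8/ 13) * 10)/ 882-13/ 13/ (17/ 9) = -0.52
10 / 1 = 10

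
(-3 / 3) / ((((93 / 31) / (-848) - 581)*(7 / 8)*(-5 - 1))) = -3392 / 10346511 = -0.00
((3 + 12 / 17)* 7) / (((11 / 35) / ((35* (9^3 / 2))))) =393824025 / 374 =1053005.41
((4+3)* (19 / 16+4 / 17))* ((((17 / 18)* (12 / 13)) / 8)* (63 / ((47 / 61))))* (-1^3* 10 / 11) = -17351145 / 215072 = -80.68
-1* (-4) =4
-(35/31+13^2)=-5274/31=-170.13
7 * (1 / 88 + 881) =6167.08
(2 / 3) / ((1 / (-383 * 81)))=-20682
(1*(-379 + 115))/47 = -264/47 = -5.62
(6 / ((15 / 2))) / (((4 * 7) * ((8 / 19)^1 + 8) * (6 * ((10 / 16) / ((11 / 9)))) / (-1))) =-209 / 189000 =-0.00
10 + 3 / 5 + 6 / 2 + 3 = 83 / 5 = 16.60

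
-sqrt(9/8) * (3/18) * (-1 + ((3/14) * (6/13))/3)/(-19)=-11 * sqrt(2)/1729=-0.01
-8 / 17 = -0.47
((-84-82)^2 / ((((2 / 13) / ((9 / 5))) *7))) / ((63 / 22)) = 3940508 / 245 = 16083.71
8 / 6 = 4 / 3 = 1.33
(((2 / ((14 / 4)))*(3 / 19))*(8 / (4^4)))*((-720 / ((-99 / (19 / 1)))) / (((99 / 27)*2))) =45 / 847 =0.05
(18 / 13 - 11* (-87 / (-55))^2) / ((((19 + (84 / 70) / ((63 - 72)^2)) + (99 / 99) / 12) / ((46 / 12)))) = -38687058 / 7373795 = -5.25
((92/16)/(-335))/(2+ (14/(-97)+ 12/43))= -95933/11931360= -0.01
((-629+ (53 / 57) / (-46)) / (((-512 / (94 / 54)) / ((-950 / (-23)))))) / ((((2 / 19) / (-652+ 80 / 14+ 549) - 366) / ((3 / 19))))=-439907141975 / 11543864610816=-0.04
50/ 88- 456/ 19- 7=-1339/ 44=-30.43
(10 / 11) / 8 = 5 / 44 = 0.11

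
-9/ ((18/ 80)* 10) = -4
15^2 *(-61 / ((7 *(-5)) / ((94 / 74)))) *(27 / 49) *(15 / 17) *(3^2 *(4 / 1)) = 1881038700 / 215747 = 8718.72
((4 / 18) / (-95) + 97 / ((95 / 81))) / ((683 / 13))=919243 / 583965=1.57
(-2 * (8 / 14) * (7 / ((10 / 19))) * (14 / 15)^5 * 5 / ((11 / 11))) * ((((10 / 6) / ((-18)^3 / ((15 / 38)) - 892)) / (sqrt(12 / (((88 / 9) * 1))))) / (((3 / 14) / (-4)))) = -572244736 * sqrt(66) / 48181523625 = -0.10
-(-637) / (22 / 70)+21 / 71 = 1583176 / 781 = 2027.11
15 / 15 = 1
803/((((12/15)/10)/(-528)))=-5299800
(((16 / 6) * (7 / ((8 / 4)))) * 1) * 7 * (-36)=-2352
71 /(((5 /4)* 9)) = 284 /45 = 6.31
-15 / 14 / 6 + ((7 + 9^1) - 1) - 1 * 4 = 303 / 28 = 10.82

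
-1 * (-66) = 66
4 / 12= 1 / 3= 0.33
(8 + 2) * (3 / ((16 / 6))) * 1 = 45 / 4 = 11.25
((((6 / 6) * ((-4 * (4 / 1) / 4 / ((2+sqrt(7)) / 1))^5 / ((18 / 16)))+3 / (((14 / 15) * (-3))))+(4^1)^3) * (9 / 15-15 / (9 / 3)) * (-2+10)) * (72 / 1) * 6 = -177434981504 / 2835+9435086848 * sqrt(7) / 405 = -950521.24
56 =56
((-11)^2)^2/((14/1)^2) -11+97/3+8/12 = 18953/196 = 96.70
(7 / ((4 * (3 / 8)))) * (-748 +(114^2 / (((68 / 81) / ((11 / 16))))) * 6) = 60079943 / 204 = 294509.52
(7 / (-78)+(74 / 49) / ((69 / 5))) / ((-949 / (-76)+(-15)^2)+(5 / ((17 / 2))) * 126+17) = 372742 / 6220184607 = 0.00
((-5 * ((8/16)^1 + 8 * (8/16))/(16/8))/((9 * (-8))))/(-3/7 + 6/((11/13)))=385/16416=0.02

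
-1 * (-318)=318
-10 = -10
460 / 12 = 115 / 3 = 38.33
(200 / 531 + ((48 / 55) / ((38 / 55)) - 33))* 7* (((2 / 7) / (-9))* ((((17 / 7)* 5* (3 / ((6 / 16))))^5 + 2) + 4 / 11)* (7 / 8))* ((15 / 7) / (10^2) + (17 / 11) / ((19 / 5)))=653356058131357575151 / 28930005720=22584027962.35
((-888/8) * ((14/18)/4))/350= -37/600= -0.06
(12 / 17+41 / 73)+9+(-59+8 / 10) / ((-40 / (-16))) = -403712 / 31025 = -13.01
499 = 499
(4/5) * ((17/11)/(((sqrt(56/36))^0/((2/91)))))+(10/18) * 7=176399/45045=3.92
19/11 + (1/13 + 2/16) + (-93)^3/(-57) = 306770069/21736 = 14113.46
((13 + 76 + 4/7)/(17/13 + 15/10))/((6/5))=13585/511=26.59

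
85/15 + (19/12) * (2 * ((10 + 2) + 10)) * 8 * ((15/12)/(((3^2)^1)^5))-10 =-4.32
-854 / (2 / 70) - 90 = -29980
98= 98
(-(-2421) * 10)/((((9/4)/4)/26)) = 1119040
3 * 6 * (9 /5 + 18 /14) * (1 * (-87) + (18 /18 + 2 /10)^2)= -4752.25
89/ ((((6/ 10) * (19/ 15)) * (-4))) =-2225/ 76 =-29.28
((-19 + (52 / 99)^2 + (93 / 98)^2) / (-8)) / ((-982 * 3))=-1677709211 / 2218427652672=-0.00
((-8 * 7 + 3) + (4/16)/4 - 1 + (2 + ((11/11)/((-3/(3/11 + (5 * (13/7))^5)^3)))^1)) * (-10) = 166331130441506120143785967194725/151656104873619192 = 1096765148888112.26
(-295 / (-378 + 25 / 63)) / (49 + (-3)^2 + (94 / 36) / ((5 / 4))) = 836325 / 64325456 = 0.01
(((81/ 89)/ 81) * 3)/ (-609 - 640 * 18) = -1/ 359827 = -0.00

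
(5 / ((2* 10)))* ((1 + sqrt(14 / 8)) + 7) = sqrt(7) / 8 + 2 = 2.33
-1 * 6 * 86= -516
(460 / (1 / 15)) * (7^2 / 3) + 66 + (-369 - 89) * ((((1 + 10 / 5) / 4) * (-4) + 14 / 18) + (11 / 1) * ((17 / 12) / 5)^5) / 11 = 482669764180217 / 4276800000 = 112857.69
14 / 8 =7 / 4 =1.75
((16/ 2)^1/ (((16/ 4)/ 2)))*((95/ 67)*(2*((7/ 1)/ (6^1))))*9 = 7980/ 67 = 119.10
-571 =-571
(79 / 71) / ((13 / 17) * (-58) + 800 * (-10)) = -1343 / 9709534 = -0.00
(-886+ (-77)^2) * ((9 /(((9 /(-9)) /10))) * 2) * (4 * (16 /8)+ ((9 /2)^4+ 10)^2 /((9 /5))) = -5695504616955 /64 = -88992259639.92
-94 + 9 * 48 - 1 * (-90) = 428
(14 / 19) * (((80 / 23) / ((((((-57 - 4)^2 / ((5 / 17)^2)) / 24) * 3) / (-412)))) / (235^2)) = -0.00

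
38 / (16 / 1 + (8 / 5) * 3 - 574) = -95 / 1383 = -0.07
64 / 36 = 1.78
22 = 22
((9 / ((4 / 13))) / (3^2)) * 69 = 897 / 4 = 224.25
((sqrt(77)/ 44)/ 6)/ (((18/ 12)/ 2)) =sqrt(77)/ 198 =0.04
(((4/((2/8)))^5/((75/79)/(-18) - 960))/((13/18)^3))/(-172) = 724662484992/42990445615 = 16.86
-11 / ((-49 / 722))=7942 / 49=162.08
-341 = -341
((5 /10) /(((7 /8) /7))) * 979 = 3916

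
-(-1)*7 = 7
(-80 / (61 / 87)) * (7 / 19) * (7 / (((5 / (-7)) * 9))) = 159152 / 3477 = 45.77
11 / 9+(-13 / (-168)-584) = -293681 / 504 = -582.70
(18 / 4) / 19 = 9 / 38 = 0.24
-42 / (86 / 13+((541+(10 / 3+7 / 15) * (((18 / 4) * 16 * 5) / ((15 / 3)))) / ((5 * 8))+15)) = -36400 / 36383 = -1.00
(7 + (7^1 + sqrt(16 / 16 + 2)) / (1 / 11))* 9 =99* sqrt(3) + 756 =927.47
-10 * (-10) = 100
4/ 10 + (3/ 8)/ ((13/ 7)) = 313/ 520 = 0.60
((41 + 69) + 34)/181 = 0.80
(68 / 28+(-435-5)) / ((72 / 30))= -5105 / 28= -182.32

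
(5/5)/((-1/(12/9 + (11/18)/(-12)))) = -277/216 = -1.28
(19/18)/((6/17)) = 323/108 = 2.99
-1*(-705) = 705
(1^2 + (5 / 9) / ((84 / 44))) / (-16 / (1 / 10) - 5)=-244 / 31185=-0.01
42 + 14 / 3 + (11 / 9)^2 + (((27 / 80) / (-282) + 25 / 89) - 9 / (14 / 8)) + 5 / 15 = 16557044233 / 379481760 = 43.63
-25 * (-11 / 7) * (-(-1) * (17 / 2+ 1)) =5225 / 14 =373.21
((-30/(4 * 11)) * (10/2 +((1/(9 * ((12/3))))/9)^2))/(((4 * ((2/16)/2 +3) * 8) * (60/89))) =-6673487/129330432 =-0.05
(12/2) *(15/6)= 15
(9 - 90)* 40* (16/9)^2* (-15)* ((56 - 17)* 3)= 17971200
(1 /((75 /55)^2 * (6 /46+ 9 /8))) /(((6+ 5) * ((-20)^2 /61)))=1403 /236250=0.01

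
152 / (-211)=-152 / 211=-0.72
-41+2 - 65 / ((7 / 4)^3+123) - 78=-193063 / 1643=-117.51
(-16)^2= 256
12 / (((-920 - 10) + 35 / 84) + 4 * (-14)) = -144 / 11827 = -0.01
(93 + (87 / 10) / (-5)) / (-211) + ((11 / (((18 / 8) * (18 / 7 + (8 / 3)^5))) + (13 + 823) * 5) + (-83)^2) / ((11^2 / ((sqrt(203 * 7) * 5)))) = -4563 / 10550 + 823259521 * sqrt(29) / 257125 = 17241.72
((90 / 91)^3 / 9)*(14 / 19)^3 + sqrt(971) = 648000 / 15069223 + sqrt(971) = 31.20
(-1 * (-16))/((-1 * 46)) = -8/23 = -0.35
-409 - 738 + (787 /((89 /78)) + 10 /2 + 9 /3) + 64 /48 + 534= 22979 /267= 86.06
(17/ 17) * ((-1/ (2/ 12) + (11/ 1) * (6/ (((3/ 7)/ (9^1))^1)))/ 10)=138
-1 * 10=-10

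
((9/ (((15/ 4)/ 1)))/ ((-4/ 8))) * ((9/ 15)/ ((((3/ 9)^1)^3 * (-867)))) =648/ 7225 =0.09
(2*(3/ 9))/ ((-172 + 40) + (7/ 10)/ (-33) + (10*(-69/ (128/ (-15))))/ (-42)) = -98560/ 19802641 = -0.00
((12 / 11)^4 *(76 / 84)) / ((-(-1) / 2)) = 262656 / 102487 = 2.56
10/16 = 0.62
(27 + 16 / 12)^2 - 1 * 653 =1348 / 9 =149.78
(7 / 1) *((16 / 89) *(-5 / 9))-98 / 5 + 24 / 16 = -150581 / 8010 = -18.80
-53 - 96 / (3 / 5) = -213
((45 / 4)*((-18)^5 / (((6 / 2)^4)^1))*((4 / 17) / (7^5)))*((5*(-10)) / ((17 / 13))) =682344000 / 4857223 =140.48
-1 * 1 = -1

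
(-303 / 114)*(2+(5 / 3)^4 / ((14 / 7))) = -95849 / 6156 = -15.57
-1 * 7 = -7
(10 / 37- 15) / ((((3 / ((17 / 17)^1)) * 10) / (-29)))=3161 / 222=14.24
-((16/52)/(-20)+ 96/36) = -517/195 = -2.65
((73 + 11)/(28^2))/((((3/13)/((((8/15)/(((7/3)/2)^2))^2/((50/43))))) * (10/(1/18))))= 17888/52521875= 0.00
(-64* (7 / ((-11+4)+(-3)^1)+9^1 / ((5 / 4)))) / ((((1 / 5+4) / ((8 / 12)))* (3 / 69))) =-95680 / 63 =-1518.73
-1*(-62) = 62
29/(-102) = -29/102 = -0.28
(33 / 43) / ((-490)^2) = 33 / 10324300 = 0.00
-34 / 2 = -17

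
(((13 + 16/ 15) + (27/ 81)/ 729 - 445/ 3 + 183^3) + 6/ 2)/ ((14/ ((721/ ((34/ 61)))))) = 421046259989567/ 743580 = 566242045.23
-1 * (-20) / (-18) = -10 / 9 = -1.11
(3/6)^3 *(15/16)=15/128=0.12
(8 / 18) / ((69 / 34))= 136 / 621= 0.22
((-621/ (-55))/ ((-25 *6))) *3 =-0.23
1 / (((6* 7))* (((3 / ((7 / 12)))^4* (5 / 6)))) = 343 / 8398080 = 0.00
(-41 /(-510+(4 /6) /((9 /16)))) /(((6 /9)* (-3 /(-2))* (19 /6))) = 3321 /130511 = 0.03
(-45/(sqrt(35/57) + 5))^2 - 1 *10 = 1491995/19321 - 23085 *sqrt(1995)/38642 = 50.54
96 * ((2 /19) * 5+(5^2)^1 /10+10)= 23760 /19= 1250.53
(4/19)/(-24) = -1/114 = -0.01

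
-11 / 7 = -1.57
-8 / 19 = -0.42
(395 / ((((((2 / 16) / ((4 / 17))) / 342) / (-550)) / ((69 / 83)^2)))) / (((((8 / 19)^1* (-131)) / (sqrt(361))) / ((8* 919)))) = 3755404862508816000 / 15341803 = 244782498022.48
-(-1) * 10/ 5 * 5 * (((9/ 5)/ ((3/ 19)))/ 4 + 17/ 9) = 853/ 18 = 47.39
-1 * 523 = -523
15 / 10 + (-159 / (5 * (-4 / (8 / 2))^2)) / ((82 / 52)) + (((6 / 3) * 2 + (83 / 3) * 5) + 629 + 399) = 1416551 / 1230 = 1151.67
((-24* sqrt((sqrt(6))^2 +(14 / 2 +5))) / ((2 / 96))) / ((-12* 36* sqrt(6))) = 8* sqrt(3) / 3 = 4.62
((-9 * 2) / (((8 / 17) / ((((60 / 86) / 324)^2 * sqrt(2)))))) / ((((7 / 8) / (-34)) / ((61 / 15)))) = 88145 * sqrt(2) / 3145149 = 0.04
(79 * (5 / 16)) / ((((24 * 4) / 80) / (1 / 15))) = 395 / 288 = 1.37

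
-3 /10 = -0.30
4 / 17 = 0.24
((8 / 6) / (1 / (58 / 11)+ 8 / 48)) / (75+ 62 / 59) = 0.05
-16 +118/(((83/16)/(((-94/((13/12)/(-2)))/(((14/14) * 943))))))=-12020624/1017497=-11.81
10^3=1000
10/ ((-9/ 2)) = -20/ 9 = -2.22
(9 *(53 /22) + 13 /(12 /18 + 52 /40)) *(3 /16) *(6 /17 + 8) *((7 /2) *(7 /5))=383277951 /1765280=217.12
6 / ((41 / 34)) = 204 / 41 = 4.98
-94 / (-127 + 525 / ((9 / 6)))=-94 / 223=-0.42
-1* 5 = -5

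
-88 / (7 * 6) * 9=-132 / 7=-18.86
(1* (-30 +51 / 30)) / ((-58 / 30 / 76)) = 32262 / 29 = 1112.48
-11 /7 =-1.57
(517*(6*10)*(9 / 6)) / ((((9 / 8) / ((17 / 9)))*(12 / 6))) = 351560 / 9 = 39062.22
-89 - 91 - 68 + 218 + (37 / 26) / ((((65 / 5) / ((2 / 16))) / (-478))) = -49403 / 1352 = -36.54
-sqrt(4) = -2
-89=-89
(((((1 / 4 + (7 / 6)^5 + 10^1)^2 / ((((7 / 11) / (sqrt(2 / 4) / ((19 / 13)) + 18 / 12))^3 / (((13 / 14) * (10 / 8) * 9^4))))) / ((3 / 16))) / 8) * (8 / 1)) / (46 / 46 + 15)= 105648734227803413075 * sqrt(2) / 29140477083648 + 23369156726336135 / 3477798912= 11846753.09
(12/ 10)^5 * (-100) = -31104/ 125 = -248.83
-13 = -13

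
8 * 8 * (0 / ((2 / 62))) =0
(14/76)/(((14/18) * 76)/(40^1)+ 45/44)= 6930/94069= 0.07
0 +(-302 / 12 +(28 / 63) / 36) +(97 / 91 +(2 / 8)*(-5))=-747077 / 29484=-25.34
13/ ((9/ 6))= 26/ 3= 8.67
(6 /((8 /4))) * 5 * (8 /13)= 120 /13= 9.23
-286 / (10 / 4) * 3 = -1716 / 5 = -343.20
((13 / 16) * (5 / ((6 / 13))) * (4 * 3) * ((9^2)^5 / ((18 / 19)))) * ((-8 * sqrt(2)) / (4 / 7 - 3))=43540251656265 * sqrt(2) / 34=1811035717689.05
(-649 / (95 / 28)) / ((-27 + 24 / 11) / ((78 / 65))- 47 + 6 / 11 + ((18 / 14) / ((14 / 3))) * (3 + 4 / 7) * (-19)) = 68562956 / 30765085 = 2.23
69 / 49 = 1.41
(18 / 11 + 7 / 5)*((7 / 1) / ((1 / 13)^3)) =2568293 / 55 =46696.24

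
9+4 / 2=11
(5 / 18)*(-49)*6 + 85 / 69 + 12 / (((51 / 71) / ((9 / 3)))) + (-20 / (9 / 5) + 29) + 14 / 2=-19102 / 3519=-5.43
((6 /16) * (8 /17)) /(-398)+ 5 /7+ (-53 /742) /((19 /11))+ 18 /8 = 5259767 /1799756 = 2.92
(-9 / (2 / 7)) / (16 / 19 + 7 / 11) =-4389 / 206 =-21.31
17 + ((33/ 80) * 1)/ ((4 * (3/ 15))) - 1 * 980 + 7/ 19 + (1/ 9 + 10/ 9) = -10516021/ 10944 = -960.89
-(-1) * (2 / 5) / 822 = 1 / 2055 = 0.00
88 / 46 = 44 / 23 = 1.91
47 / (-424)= -47 / 424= -0.11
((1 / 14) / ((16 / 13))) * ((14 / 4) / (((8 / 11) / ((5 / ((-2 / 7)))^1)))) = -5005 / 1024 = -4.89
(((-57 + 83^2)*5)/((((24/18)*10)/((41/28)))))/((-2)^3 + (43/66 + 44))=6039/59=102.36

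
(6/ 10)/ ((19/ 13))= 39/ 95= 0.41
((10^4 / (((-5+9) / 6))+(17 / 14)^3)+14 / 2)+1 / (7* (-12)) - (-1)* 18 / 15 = 617810717 / 41160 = 15009.98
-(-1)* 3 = 3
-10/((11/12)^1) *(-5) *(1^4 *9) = 5400/11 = 490.91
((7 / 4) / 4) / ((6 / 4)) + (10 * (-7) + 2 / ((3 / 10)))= -1513 / 24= -63.04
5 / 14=0.36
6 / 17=0.35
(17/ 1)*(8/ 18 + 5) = 92.56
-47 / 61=-0.77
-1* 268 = -268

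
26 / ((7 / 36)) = 936 / 7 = 133.71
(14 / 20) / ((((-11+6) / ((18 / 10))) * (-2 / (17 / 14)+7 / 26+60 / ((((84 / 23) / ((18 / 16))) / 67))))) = -0.00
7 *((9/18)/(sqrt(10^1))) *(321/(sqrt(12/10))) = 749 *sqrt(3)/4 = 324.33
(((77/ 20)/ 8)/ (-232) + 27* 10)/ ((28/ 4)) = 10022323/ 259840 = 38.57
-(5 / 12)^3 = -0.07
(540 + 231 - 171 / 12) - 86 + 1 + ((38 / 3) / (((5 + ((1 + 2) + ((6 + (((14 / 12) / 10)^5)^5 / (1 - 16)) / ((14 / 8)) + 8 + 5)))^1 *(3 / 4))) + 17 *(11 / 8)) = 1014829911045885372294758392542317406048691186612273 / 1458473775935393680588799989271451042688280793544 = 695.82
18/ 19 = 0.95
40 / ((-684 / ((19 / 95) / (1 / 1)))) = -2 / 171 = -0.01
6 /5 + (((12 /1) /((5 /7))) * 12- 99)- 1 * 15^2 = -606 /5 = -121.20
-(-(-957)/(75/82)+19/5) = -26253/25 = -1050.12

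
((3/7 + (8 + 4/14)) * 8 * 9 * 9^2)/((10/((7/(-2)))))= -88938/5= -17787.60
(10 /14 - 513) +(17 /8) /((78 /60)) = -510.65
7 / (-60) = -7 / 60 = -0.12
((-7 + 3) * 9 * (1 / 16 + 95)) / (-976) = 13689 / 3904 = 3.51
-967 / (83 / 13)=-12571 / 83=-151.46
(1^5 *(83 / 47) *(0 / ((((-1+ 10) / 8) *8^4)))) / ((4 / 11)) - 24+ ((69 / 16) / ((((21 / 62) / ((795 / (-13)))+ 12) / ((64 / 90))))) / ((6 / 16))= -41357656 / 1773621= -23.32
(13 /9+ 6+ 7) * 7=910 /9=101.11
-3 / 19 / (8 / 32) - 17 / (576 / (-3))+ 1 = 1667 / 3648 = 0.46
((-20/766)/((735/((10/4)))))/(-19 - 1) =1/225204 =0.00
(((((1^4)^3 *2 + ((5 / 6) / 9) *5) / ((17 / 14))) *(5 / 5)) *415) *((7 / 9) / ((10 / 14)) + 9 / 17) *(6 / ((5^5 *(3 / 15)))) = 191327948 / 14630625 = 13.08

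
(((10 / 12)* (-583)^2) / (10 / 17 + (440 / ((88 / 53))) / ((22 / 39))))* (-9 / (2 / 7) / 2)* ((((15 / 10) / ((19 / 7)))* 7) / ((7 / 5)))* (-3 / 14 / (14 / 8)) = 8580497805 / 2673908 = 3208.97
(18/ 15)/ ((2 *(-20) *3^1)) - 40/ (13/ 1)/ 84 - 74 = -2021473/ 27300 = -74.05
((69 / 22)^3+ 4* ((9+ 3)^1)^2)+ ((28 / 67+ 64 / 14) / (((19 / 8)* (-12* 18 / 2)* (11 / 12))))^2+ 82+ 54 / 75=14576077127058869 / 21137856170200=689.57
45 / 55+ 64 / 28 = 239 / 77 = 3.10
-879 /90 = -293 /30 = -9.77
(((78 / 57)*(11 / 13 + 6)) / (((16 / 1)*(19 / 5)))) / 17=0.01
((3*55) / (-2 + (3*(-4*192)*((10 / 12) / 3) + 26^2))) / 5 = 33 / 34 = 0.97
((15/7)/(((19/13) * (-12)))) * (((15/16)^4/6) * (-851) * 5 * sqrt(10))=4667203125 * sqrt(10)/69730304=211.66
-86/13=-6.62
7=7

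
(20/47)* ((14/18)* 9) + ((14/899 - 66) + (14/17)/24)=-542788949/8619612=-62.97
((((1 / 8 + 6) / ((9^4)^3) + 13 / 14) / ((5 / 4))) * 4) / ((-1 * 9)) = -5874534358942 / 17793060798303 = -0.33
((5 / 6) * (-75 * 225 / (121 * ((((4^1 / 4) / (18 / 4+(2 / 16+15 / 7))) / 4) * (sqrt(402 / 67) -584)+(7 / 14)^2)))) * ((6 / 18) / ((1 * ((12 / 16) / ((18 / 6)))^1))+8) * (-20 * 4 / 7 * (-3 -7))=424480000000 * sqrt(6) / 42143767963+245023500000000 / 42143767963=5838.66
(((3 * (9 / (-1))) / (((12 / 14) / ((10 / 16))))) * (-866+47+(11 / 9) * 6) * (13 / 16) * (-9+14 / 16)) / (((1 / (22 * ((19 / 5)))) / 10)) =-45153483375 / 512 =-88190397.22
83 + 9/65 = 5404/65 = 83.14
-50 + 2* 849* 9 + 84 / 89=15232.94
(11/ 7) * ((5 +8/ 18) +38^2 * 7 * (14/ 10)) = 1001077/ 45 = 22246.16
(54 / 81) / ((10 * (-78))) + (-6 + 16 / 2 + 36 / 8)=3802 / 585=6.50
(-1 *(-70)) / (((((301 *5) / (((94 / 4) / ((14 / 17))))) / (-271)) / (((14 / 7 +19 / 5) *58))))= -182100889 / 1505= -120997.27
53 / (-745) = -53 / 745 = -0.07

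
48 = 48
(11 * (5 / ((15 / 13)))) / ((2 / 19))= 2717 / 6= 452.83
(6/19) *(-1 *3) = -18/19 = -0.95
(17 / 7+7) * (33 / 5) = 2178 / 35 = 62.23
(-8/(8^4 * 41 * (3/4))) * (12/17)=-1/22304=-0.00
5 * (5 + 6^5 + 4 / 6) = 116725 / 3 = 38908.33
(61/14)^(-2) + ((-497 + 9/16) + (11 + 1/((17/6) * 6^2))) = -1473761653/3036336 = -485.38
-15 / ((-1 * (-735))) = -1 / 49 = -0.02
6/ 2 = 3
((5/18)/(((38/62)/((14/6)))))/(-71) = -1085/72846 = -0.01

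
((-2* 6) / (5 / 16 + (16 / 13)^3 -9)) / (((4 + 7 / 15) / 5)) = 10545600 / 5356583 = 1.97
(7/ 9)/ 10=7/ 90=0.08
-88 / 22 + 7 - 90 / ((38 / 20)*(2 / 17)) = -7593 / 19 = -399.63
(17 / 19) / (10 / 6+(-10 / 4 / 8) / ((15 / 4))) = 204 / 361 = 0.57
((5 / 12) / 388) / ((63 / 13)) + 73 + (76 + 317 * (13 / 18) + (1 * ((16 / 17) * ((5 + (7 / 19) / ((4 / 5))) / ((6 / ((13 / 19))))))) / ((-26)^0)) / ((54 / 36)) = 498079599545 / 1800153936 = 276.69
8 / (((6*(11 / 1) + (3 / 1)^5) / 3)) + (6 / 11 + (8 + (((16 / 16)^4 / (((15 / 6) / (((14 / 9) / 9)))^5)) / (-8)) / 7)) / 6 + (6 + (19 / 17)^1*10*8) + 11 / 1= 67944091022196452696 / 629615197009321875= 107.91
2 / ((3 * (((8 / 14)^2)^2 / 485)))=1164485 / 384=3032.51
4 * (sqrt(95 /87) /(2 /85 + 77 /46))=2.46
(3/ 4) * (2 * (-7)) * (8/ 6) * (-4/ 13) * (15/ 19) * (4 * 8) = 26880/ 247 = 108.83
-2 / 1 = -2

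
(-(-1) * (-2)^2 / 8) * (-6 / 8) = -3 / 8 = -0.38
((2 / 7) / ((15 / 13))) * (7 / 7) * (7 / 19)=26 / 285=0.09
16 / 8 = 2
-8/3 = -2.67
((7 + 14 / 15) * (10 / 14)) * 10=170 / 3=56.67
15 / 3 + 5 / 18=95 / 18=5.28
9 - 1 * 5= 4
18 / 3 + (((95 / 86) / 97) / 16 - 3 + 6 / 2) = 6.00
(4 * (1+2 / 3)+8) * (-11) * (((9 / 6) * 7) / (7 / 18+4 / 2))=-30492 / 43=-709.12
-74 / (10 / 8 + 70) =-296 / 285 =-1.04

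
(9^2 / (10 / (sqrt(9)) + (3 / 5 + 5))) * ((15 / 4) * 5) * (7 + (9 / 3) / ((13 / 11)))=2824875 / 1742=1621.63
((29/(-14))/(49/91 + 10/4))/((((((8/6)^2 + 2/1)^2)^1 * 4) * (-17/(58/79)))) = 885573/1717073848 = 0.00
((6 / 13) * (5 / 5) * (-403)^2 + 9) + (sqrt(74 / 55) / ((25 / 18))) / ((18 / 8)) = 8 * sqrt(4070) / 1375 + 74967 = 74967.37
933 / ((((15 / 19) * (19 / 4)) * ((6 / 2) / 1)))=1244 / 15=82.93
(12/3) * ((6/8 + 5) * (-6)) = -138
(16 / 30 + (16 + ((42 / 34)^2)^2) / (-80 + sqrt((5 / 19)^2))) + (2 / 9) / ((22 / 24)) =151963747 / 278375493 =0.55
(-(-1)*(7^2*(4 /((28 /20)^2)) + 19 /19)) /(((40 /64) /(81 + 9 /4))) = 67266 /5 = 13453.20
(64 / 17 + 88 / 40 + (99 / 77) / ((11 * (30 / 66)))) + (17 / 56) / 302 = 8945477 / 1437520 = 6.22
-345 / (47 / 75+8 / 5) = -25875 / 167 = -154.94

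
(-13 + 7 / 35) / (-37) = 64 / 185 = 0.35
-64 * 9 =-576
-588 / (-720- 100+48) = 147 / 193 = 0.76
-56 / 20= -14 / 5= -2.80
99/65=1.52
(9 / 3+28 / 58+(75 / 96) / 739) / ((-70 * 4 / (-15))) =7167519 / 38404352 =0.19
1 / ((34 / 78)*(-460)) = -0.00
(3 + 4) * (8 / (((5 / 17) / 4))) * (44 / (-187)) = -896 / 5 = -179.20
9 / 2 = 4.50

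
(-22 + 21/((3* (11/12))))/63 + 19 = 13009/693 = 18.77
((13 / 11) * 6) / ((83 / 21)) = 1638 / 913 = 1.79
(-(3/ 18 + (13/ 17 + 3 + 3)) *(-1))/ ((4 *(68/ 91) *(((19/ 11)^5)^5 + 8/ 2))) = 995817823256825289286461836941/ 368903760042606383254804905968014176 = 0.00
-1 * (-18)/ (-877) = -18/ 877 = -0.02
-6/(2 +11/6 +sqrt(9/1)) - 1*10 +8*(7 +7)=4146/41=101.12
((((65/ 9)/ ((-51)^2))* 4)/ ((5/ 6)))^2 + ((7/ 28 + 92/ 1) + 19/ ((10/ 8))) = 130845968861/ 1217736180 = 107.45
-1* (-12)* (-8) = -96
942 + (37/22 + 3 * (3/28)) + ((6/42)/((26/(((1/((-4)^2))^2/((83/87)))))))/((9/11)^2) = 1084224953671/1148539392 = 944.00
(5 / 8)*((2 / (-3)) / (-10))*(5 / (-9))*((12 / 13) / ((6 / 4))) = -5 / 351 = -0.01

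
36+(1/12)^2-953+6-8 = -132335/144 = -918.99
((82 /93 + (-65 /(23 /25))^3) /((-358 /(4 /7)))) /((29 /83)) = 1611.14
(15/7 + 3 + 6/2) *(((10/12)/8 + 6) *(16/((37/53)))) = 295051/259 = 1139.19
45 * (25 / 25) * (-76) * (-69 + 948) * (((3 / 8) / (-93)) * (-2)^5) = -12024720 / 31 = -387894.19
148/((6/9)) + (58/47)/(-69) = 719888/3243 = 221.98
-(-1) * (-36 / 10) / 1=-18 / 5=-3.60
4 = 4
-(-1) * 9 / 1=9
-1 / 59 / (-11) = 1 / 649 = 0.00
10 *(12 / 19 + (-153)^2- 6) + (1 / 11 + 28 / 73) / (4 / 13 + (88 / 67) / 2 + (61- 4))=60091178947753 / 256760053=234036.32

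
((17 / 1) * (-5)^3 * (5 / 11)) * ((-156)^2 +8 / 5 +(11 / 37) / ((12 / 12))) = -9567835875 / 407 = -23508196.25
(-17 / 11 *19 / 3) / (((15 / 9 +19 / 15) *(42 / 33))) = -1615 / 616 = -2.62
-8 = -8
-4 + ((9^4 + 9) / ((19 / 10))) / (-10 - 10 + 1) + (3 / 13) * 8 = -864208 / 4693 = -184.15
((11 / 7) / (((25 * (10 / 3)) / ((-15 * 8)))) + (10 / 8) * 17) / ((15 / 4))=13291 / 2625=5.06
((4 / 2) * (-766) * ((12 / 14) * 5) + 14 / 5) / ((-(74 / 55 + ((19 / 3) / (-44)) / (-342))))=545771952 / 111923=4876.32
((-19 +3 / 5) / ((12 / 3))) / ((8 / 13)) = -299 / 40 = -7.48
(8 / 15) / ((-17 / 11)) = -88 / 255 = -0.35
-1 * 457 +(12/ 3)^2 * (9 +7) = -201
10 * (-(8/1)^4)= -40960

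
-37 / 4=-9.25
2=2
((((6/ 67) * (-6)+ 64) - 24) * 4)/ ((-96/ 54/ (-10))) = 59490/ 67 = 887.91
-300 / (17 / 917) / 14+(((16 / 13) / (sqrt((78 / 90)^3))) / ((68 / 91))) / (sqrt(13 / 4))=-19650 / 17+840 * sqrt(15) / 2873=-1154.75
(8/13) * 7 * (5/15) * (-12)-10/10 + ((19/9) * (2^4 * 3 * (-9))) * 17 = -201789/13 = -15522.23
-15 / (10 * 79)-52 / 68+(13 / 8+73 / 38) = 563897 / 204136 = 2.76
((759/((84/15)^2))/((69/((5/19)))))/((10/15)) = 4125/29792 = 0.14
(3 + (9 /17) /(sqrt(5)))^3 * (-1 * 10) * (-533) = 375087024 * sqrt(5) /24565 + 42367104 /289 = 180741.87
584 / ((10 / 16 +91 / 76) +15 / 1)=88768 / 2557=34.72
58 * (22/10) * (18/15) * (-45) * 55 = -378972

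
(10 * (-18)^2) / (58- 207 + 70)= -3240 / 79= -41.01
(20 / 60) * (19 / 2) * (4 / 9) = 1.41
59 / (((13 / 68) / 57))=228684 / 13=17591.08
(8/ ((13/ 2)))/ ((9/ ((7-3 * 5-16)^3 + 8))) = -221056/ 117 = -1889.37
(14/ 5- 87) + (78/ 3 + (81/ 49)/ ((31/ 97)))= -402744/ 7595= -53.03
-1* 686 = -686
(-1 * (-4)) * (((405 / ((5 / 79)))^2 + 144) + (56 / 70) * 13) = 818947108 / 5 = 163789421.60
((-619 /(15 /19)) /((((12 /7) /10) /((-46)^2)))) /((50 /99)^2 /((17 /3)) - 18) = 539014.39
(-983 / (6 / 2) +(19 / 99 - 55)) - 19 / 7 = -266936 / 693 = -385.19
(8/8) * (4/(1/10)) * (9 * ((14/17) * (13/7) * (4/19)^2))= 24.40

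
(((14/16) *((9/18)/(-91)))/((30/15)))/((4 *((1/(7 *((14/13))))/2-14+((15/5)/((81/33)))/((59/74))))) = 26019/536896672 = 0.00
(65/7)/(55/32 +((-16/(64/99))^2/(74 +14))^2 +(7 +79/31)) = 6602752/42466109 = 0.16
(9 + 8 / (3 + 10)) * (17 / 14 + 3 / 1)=7375 / 182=40.52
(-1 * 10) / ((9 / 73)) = -730 / 9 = -81.11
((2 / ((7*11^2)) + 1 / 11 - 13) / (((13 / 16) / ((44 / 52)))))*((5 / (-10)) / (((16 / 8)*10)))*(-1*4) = -87456 / 65065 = -1.34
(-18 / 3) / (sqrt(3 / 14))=-2 * sqrt(42)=-12.96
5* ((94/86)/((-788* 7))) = -235/237188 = -0.00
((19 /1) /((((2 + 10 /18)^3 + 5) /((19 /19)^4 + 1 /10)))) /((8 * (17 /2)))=152361 /10752160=0.01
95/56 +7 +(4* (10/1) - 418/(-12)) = 14033/168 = 83.53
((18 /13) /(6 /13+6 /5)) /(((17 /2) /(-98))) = -490 /51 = -9.61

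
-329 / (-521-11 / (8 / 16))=329 / 543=0.61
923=923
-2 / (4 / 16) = -8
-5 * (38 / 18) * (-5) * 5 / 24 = 11.00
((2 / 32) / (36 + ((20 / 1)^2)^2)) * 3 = 0.00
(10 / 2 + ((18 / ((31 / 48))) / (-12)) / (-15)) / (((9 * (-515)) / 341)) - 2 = -55139 / 23175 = -2.38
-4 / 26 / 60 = -1 / 390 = -0.00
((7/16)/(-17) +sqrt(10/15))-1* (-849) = sqrt(6)/3 +230921/272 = 849.79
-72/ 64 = -9/ 8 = -1.12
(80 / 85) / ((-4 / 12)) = -48 / 17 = -2.82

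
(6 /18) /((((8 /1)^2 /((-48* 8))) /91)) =-182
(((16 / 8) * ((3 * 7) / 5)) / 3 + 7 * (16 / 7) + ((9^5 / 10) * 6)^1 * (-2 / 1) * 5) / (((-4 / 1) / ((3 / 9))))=442844 / 15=29522.93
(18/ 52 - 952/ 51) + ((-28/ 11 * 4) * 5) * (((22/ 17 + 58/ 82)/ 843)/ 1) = -18.44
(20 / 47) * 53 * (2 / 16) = 265 / 94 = 2.82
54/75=18/25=0.72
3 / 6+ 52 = 105 / 2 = 52.50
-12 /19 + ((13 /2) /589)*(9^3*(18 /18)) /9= 309 /1178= 0.26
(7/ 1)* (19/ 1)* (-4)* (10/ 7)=-760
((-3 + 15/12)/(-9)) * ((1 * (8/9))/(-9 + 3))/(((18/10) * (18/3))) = -35/13122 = -0.00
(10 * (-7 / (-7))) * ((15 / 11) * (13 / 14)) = 975 / 77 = 12.66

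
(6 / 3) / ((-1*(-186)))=1 / 93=0.01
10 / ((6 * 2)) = 5 / 6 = 0.83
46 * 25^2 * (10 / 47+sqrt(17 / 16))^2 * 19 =2731250 * sqrt(17) / 47+10693663125 / 17672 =844719.69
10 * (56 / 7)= 80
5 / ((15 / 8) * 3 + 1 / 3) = 120 / 143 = 0.84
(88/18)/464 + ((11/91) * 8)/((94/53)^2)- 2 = -352999351/209863836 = -1.68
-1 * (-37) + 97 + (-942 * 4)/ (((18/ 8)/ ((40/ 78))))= -724.80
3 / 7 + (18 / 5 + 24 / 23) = 4083 / 805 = 5.07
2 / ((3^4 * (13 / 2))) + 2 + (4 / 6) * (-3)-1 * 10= -10526 / 1053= -10.00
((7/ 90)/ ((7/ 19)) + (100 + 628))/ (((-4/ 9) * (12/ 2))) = -65539/ 240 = -273.08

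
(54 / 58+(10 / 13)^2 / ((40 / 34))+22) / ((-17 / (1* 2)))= -229700 / 83317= -2.76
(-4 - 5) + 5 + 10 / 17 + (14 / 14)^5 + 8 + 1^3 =112 / 17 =6.59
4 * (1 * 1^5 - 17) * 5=-320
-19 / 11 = -1.73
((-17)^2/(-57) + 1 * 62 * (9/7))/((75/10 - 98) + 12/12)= -59566/71421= -0.83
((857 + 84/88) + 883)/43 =38301/946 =40.49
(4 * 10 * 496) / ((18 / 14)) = 138880 / 9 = 15431.11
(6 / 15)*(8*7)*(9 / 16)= 12.60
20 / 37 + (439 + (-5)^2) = 17188 / 37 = 464.54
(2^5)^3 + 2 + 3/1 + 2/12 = 32773.17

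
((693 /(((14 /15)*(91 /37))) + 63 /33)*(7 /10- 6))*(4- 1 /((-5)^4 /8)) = -2868959589 /446875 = -6420.05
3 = 3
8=8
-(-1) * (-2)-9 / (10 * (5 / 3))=-127 / 50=-2.54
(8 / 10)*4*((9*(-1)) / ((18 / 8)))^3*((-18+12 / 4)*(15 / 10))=4608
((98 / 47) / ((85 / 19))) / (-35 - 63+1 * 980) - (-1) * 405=14561794 / 35955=405.00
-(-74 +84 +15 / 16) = -175 / 16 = -10.94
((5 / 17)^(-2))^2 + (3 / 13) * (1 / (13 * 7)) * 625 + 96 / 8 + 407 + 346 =665599093 / 739375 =900.22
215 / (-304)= -215 / 304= -0.71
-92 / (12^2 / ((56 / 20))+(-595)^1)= 644 / 3805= 0.17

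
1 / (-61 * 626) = -1 / 38186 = -0.00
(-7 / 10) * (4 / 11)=-14 / 55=-0.25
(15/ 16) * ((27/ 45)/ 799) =9/ 12784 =0.00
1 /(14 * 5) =1 /70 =0.01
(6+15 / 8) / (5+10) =21 / 40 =0.52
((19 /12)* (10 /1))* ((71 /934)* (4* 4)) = 26980 /1401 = 19.26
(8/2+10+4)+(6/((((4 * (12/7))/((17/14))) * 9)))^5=1114513975889/61917364224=18.00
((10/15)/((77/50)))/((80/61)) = 305/924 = 0.33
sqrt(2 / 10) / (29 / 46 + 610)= 46 * sqrt(5) / 140445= 0.00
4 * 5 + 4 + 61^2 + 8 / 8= 3746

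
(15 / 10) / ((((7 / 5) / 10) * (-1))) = -75 / 7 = -10.71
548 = 548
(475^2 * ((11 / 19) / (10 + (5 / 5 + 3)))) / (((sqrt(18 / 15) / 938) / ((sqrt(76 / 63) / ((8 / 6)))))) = 8751875 * sqrt(3990) / 84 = 6581248.17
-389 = -389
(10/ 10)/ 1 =1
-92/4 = -23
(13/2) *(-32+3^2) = -299/2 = -149.50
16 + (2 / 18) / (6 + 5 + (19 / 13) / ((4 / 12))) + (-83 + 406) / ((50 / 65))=784633 / 1800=435.91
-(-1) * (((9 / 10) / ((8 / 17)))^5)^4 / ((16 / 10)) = 49411565790213547262766437937260727785410401 / 184467440737095516160000000000000000000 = 267860.63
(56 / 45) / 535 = 56 / 24075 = 0.00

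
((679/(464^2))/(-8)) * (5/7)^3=-12125/84396032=-0.00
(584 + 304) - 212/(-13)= 11756/13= 904.31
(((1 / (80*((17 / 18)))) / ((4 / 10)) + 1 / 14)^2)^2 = 1568239201 / 13142191046656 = 0.00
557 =557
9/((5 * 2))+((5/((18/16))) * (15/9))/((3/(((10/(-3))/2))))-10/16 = -37327/9720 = -3.84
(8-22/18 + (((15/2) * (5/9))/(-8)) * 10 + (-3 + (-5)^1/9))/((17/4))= -143/306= -0.47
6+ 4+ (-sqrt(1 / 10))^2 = 10.10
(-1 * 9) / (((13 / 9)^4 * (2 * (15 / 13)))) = -0.90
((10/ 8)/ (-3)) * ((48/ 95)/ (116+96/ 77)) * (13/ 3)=-1001/ 128649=-0.01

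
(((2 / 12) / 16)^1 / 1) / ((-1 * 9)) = -1 / 864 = -0.00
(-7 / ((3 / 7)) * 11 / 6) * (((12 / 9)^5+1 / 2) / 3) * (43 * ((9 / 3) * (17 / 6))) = -17197.73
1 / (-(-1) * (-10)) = -1 / 10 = -0.10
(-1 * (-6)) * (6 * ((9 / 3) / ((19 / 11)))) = 1188 / 19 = 62.53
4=4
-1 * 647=-647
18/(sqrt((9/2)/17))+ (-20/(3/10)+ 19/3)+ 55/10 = -329/6+ 6 *sqrt(34) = -19.85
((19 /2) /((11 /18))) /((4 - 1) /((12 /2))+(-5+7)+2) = 38 /11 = 3.45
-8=-8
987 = 987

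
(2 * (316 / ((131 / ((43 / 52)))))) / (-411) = -6794 / 699933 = -0.01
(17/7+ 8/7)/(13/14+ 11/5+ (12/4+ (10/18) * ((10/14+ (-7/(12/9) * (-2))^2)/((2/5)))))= 0.02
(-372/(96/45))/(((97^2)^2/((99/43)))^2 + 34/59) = -161334261/1367989549190683817096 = -0.00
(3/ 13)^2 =9/ 169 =0.05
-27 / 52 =-0.52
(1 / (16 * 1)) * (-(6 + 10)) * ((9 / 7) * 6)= -7.71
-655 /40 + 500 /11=2559 /88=29.08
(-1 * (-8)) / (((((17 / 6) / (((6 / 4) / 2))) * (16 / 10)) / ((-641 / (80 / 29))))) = -167301 / 544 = -307.54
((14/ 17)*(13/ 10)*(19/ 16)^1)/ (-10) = -1729/ 13600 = -0.13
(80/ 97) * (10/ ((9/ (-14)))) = -11200/ 873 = -12.83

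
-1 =-1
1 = 1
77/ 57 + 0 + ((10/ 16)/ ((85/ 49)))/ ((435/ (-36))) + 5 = 1776281/ 281010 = 6.32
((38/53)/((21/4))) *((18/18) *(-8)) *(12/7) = -4864/2597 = -1.87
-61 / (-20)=61 / 20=3.05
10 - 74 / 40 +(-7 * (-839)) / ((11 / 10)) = 1176393 / 220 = 5347.24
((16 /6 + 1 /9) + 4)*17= 1037 /9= 115.22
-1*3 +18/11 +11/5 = 46/55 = 0.84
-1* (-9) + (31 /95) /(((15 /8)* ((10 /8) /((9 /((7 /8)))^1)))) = 173433 /16625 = 10.43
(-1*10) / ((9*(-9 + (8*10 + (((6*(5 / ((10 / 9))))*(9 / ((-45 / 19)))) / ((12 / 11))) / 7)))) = -1400 / 72531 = -0.02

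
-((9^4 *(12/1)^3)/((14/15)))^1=-85030560/7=-12147222.86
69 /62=1.11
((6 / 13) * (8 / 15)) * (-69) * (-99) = 109296 / 65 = 1681.48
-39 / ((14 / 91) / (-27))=13689 / 2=6844.50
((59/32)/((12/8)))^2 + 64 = 150937/2304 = 65.51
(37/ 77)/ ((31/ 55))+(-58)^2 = 730173/ 217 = 3364.85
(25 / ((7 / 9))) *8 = 1800 / 7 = 257.14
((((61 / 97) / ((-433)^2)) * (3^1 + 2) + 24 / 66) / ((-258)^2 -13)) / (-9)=-72749087 / 119822204955717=-0.00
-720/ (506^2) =-180/ 64009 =-0.00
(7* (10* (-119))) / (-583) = 8330 / 583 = 14.29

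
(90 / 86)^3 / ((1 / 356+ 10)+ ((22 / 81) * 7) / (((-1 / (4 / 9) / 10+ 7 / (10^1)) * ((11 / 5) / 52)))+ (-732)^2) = 9985185900 / 4669075772675053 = 0.00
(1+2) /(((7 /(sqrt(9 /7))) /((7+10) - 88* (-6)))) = 264.85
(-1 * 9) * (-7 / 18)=7 / 2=3.50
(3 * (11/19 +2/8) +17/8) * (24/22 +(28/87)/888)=162523345/32293008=5.03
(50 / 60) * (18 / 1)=15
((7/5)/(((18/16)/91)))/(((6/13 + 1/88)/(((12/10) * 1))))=11659648/40575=287.36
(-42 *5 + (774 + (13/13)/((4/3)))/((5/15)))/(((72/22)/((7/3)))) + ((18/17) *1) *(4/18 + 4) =3701015/2448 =1511.85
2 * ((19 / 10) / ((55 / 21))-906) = -497901 / 275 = -1810.55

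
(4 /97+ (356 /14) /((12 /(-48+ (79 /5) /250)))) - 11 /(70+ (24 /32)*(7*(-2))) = -8806500881 /86572500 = -101.72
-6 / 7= -0.86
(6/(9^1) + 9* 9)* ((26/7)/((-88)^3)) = -455/1022208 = -0.00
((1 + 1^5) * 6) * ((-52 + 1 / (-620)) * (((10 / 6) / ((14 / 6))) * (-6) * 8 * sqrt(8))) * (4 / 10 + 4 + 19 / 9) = 302291616 * sqrt(2) / 1085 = 394013.74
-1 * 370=-370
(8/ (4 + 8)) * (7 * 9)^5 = 661624362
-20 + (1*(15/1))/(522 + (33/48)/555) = -92574220/4635371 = -19.97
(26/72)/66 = 13/2376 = 0.01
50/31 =1.61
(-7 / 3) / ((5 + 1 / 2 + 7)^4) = -112 / 1171875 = -0.00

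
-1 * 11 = -11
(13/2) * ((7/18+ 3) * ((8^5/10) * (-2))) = -6496256/45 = -144361.24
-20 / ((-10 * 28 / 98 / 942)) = 6594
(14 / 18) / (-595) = -1 / 765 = -0.00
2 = 2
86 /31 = 2.77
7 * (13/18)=91/18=5.06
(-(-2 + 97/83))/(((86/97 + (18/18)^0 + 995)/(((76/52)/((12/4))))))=42389/104337142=0.00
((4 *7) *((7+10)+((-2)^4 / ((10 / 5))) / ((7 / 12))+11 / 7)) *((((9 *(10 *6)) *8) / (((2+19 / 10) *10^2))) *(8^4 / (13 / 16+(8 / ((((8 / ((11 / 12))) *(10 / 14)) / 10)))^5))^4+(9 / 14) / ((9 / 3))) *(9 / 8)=217.93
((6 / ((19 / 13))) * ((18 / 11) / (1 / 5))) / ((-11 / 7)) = -49140 / 2299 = -21.37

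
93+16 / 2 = 101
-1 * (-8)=8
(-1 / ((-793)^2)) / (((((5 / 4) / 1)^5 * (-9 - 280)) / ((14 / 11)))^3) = 2946347565056 / 616549604384637786865234375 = 0.00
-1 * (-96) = 96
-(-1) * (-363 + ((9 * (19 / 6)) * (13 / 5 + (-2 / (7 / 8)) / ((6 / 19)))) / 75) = -1915003 / 5250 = -364.76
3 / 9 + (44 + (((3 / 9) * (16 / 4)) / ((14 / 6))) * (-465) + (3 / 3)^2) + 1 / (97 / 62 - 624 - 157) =-223649402 / 1014825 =-220.38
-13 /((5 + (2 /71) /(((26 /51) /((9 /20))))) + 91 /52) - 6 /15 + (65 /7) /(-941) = -2397995059 /1029745710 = -2.33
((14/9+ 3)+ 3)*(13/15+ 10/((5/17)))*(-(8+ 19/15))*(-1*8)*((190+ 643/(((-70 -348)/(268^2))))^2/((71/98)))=327922835029038.12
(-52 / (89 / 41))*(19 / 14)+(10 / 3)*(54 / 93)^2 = -31.39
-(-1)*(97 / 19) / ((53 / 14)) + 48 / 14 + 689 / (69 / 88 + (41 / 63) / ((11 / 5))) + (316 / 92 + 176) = 798101404207 / 970654349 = 822.23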